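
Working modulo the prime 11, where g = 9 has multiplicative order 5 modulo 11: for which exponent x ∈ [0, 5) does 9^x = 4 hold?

2

Successive powers of 9 modulo 11:
  9^0=1  9^1=9  9^2=4
So 9^2 ≡ 4 (mod 11), giving x = 2.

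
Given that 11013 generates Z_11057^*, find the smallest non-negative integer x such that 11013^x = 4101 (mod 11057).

5269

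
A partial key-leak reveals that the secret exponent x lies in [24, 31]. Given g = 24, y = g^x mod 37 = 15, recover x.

29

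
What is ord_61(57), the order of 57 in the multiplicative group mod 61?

15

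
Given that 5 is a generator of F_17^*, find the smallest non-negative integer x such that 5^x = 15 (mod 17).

Successive powers of 5 modulo 17:
  5^0=1  5^1=5  5^2=8  5^3=6  5^4=13  5^5=14
  5^6=2  5^7=10  5^8=16  5^9=12  5^10=9  5^11=11
  5^12=4  5^13=3  5^14=15
So 5^14 ≡ 15 (mod 17), giving x = 14.

14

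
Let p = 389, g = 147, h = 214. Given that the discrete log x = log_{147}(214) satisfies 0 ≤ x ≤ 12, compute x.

Compute 147^0 mod 389 = 1, then multiply by 147 repeatedly:
  147^0=1  147^1=147  147^2=214
Found 214 at exponent 2.

2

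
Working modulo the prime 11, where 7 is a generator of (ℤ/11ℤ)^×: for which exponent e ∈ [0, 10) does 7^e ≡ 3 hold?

Successive powers of 7 modulo 11:
  7^0=1  7^1=7  7^2=5  7^3=2  7^4=3
So 7^4 ≡ 3 (mod 11), giving e = 4.

4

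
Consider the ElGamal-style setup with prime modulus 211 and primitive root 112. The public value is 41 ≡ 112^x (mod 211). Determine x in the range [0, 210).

169

Baby-step giant-step with m = ceil(sqrt(210)) = 15.
Baby table (112^j mod 211 for j=0..14):
  0:1  1:112  2:95  3:90  4:163  5:110  6:82  7:111
  8:194  9:206  10:73  11:158  12:183  13:29  14:83
Giant step factor: 112^(-15) ≡ 88 (mod 211).
Scan 41·88^i mod 211 for i = 0, 1, …:
  i=0: 41   i=1: 21   i=2: 160   i=3: 154
  i=4: 48   i=5: 4   i=6: 141   i=7: 170
  i=8: 190   i=9: 51   i=10: 57   i=11: 163
Match at i=11, j=4: x = 11·15 + 4 = 169.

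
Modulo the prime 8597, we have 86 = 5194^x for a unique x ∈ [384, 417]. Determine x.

389

Compute 5194^384 mod 8597 = 1365, then multiply by 5194 repeatedly:
  5194^384=1365  5194^385=5882  5194^386=5967  5194^387=413  5194^388=4469
  5194^389=86
Found 86 at exponent 389.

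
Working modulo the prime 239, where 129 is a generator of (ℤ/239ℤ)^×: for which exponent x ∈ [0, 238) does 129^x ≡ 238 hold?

Baby-step giant-step with m = ceil(sqrt(238)) = 16.
Baby table (129^j mod 239 for j=0..15):
  0:1  1:129  2:150  3:230  4:34  5:84  6:81  7:172
  8:200  9:227  10:125  11:112  12:108  13:70  14:187  15:223
Giant step factor: 129^(-16) ≡ 11 (mod 239).
Scan 238·11^i mod 239 for i = 0, 1, …:
  i=0: 238   i=1: 228   i=2: 118   i=3: 103
  i=4: 177   i=5: 35   i=6: 146   i=7: 172
Match at i=7, j=7: x = 7·16 + 7 = 119.

119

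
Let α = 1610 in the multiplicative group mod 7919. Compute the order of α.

7918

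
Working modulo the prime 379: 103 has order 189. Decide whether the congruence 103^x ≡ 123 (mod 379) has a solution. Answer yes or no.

123 ∈ ⟨103⟩ iff 123^189 ≡ 1 (mod 379), since |⟨103⟩| = 189.
123^189 mod 379 = 378.
Since 378 ≠ 1, 123 does not lie in the subgroup.

no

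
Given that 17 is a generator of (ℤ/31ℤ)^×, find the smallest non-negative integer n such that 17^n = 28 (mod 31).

Successive powers of 17 modulo 31:
  17^0=1  17^1=17  17^2=10  17^3=15  17^4=7  17^5=26
  17^6=8  17^7=12  17^8=18  17^9=27  17^10=25  17^11=22
  17^12=2  17^13=3  17^14=20  17^15=30  17^16=14  17^17=21
  17^18=16  17^19=24  17^20=5  17^21=23  17^22=19  17^23=13
  17^24=4  17^25=6  17^26=9  17^27=29  17^28=28
So 17^28 ≡ 28 (mod 31), giving n = 28.

28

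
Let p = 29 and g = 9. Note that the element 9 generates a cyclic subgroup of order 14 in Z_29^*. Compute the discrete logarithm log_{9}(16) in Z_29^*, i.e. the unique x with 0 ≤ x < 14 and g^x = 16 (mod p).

6

Successive powers of 9 modulo 29:
  9^0=1  9^1=9  9^2=23  9^3=4  9^4=7  9^5=5
  9^6=16
So 9^6 ≡ 16 (mod 29), giving x = 6.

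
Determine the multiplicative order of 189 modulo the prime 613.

306

The order of 189 must divide p − 1 = 612 = 2^2 · 3^2 · 17.
Divisors: 1, 2, 3, 4, 6, 9, 12, 17, 18, 34, 36, 51, 68, 102, 153, 204, 306, 612.
Check each in increasing order: 189^1 ≡ 189;  189^2 ≡ 167;  189^3 ≡ 300;  189^4 ≡ 304;  189^6 ≡ 502;  189^9 ≡ 415;  189^12 ≡ 61;  189^17 ≡ 295;  189^18 ≡ 585;  189^34 ≡ 592;  189^36 ≡ 171;  189^51 ≡ 548;  189^68 ≡ 441;  189^102 ≡ 547;  189^153 ≡ 612;  189^204 ≡ 65;  189^306 ≡ 1.
Smallest exponent giving 1 is 306.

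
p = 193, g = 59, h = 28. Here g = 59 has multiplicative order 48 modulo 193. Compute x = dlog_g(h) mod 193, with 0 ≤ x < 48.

Baby-step giant-step with m = ceil(sqrt(48)) = 7.
Baby table (59^j mod 193 for j=0..6):
  0:1  1:59  2:7  3:27  4:49  5:189  6:150
Giant step factor: 59^(-7) ≡ 62 (mod 193).
Scan 28·62^i mod 193 for i = 0, 1, …:
  i=0: 28   i=1: 192   i=2: 131   i=3: 16
  i=4: 27
Match at i=4, j=3: x = 4·7 + 3 = 31.

31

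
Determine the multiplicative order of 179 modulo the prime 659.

329

The order of 179 must divide p − 1 = 658 = 2 · 7 · 47.
Divisors: 1, 2, 7, 14, 47, 94, 329, 658.
Check each in increasing order: 179^1 ≡ 179;  179^2 ≡ 409;  179^7 ≡ 80;  179^14 ≡ 469;  179^47 ≡ 410;  179^94 ≡ 55;  179^329 ≡ 1.
Smallest exponent giving 1 is 329.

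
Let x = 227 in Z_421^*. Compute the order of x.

420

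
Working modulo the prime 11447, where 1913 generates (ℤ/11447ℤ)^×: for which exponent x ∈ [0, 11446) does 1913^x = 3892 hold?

5258

Baby-step giant-step with m = ceil(sqrt(11446)) = 107.
Baby table (1913^j mod 11447 for j=0..106):
  0:1  1:1913  2:7976  3:10684  4:5597  5:4116  6:9819  7:10667
  8:7417  9:5888  10:11343  11:7094  12:6127  13:10670  14:1709  15:6922
  16:9054  17:991  18:7028  19:5786  20:10816  21:6279  22:3824  23:679
  24:5416  25:1273  26:8485  27:11406  28:1696  29:4947  30:8389  31:10910
  32:2949  33:9513  34:9086  35:4972  36:10426  37:4264  38:6768  39:627
  40:8963  41:10060  42:2373  43:6537  44:5157  45:9474  46:3161  47:2977
  48:5842  49:3474  50:6502  51:6884  52:5042  53:6972  54:1681  55:10593
  56:3219  57:10908  58:10570  59:5008  60:10612  61:5225  62:2194  63:7520
  64:8328  65:8687  66:8634  67:10268  68:11079  69:5730  70:6711  71:6056
  72:764  73:7763  74:3860  75:865  76:6377  77:8146  78:3931  79:10771
  80:323  81:11208  82:673  83:5385  84:10652  85:1616  86:718  87:11341
  88:3268  89:1622  90:749  91:1962  92:10137  93:863  94:2551  95:3641
  96:5457  97:11024  98:3538  99:3017  100:2233  101:1998  102:10323  103:1824
  104:9424  105:10534  106:4822
Giant step factor: 1913^(-107) ≡ 7438 (mod 11447).
Scan 3892·7438^i mod 11447 for i = 0, 1, …:
  i=0: 3892   i=1: 10680   i=2: 7107   i=3: 11067
  i=4: 969   i=5: 7259   i=6: 8390   i=7: 7223
  i=8: 3903   i=9: 922     …   i=48: 10977
  i=49: 6922
Match at i=49, j=15: x = 49·107 + 15 = 5258.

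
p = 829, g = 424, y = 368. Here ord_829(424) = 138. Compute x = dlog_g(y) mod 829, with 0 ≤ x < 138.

Baby-step giant-step with m = ceil(sqrt(138)) = 12.
Baby table (424^j mod 829 for j=0..11):
  0:1  1:424  2:712  3:132  4:425  5:307  6:15  7:557
  8:732  9:322  10:572  11:460
Giant step factor: 424^(-12) ≡ 759 (mod 829).
Scan 368·759^i mod 829 for i = 0, 1, …:
  i=0: 368   i=1: 768   i=2: 125   i=3: 369
  i=4: 698   i=5: 51   i=6: 575   i=7: 371
  i=8: 558   i=9: 732
Match at i=9, j=8: x = 9·12 + 8 = 116.

116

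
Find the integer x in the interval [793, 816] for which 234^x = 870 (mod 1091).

794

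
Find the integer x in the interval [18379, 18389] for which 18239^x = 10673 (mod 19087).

18384

Compute 18239^18379 mod 19087 = 9319, then multiply by 18239 repeatedly:
  18239^18379=9319  18239^18380=18593  18239^18381=18085  18239^18382=9868  18239^18383=11129
  18239^18384=10673
Found 10673 at exponent 18384.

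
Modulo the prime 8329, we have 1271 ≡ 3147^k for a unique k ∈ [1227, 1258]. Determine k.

Compute 3147^1227 mod 8329 = 3035, then multiply by 3147 repeatedly:
  3147^1227=3035  3147^1228=6111  3147^1229=7985  3147^1230=202  3147^1231=2690
  3147^1232=3166  3147^1233=1918  3147^1234=5750  3147^1235=4662  3147^1236=3945
  3147^1237=4705  3147^1238=6002  3147^1239=6451  3147^1240=3524  3147^1241=4129
  3147^1242=723  3147^1243=1464  3147^1244=1271
Found 1271 at exponent 1244.

1244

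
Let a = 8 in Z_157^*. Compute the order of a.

The order of 8 must divide p − 1 = 156 = 2^2 · 3 · 13.
Divisors: 1, 2, 3, 4, 6, 12, 13, 26, 39, 52, 78, 156.
Check each in increasing order: 8^1 ≡ 8;  8^2 ≡ 64;  8^3 ≡ 41;  8^4 ≡ 14;  8^6 ≡ 111;  8^12 ≡ 75;  8^13 ≡ 129;  8^26 ≡ 156;  8^39 ≡ 28;  8^52 ≡ 1.
Smallest exponent giving 1 is 52.

52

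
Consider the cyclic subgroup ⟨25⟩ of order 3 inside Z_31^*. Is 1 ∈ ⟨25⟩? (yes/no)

yes

⟨25⟩ has order 3; its elements mod 31 are {1, 5, 25}.
1 is in this set.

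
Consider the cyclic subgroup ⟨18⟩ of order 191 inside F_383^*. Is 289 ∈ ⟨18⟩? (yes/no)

yes

289 ∈ ⟨18⟩ iff 289^191 ≡ 1 (mod 383), since |⟨18⟩| = 191.
289^191 mod 383 = 1.
Since 1 = 1, 289 lies in the subgroup.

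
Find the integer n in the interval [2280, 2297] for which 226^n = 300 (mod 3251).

2290

Compute 226^2280 mod 3251 = 3124, then multiply by 226 repeatedly:
  226^2280=3124  226^2281=557  226^2282=2344  226^2283=3082  226^2284=818
  226^2285=2812  226^2286=1567  226^2287=3034  226^2288=2974  226^2289=2418
  226^2290=300
Found 300 at exponent 2290.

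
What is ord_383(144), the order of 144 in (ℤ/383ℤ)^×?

191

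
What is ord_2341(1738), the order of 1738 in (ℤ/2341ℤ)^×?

2340

The order of 1738 must divide p − 1 = 2340 = 2^2 · 3^2 · 5 · 13.
Divisors: 1, 2, 3, 4, 5, 6, 9, 10, 12, 13, 15, 18, 20, 26, 30, 36, 39, 45, 52, 60, 65, 78, 90, 117, 130, 156, 180, 195, 234, 260, 390, 468, 585, 780, 1170, 2340.
Check each in increasing order: 1738^1 ≡ 1738;  1738^2 ≡ 754;  1738^3 ≡ 1833;  1738^4 ≡ 1994;  1738^5 ≡ 892;  1738^6 ≡ 554;  1738^9 ≡ 1829;  1738^10 ≡ 2065;  1738^12 ≡ 245;  1738^13 ≡ 2089;  1738^15 ≡ 1954;  1738^18 ≡ 2293;  1738^20 ≡ 1264;  1738^26 ≡ 297;  1738^30 ≡ 2286;  1738^36 ≡ 2304;  1738^39 ≡ 68;  1738^45 ≡ 216;  1738^52 ≡ 1592;  1738^60 ≡ 684;  1738^65 ≡ 1468;  1738^78 ≡ 2283;  1738^90 ≡ 2177;  1738^117 ≡ 738;  1738^130 ≡ 1304;  1738^156 ≡ 1023;  1738^180 ≡ 1145;  1738^195 ≡ 1675;  1738^234 ≡ 1532;  1738^260 ≡ 850;  1738^390 ≡ 1107;  1738^468 ≡ 1342;  1738^585 ≡ 153;  1738^780 ≡ 1106;  1738^1170 ≡ 2340;  1738^2340 ≡ 1.
Smallest exponent giving 1 is 2340.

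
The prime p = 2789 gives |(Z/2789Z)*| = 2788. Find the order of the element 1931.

The order of 1931 must divide p − 1 = 2788 = 2^2 · 17 · 41.
Divisors: 1, 2, 4, 17, 34, 41, 68, 82, 164, 697, 1394, 2788.
Check each in increasing order: 1931^1 ≡ 1931;  1931^2 ≡ 2657;  1931^4 ≡ 690;  1931^17 ≡ 1.
Smallest exponent giving 1 is 17.

17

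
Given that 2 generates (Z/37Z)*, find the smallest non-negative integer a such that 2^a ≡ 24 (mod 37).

29

Successive powers of 2 modulo 37:
  2^0=1  2^1=2  2^2=4  2^3=8  2^4=16  2^5=32
  2^6=27  2^7=17  2^8=34  2^9=31  2^10=25  2^11=13
  2^12=26  2^13=15  2^14=30  2^15=23  2^16=9  2^17=18
  2^18=36  2^19=35  2^20=33  2^21=29  2^22=21  2^23=5
  2^24=10  2^25=20  2^26=3  2^27=6  2^28=12  2^29=24
So 2^29 ≡ 24 (mod 37), giving a = 29.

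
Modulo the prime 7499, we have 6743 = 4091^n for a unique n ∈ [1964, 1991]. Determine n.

Compute 4091^1964 mod 7499 = 2081, then multiply by 4091 repeatedly:
  4091^1964=2081  4091^1965=2006  4091^1966=2640  4091^1967=1680  4091^1968=3796
  4091^1969=6506  4091^1970=2095  4091^1971=6787  4091^1972=4319  4091^1973=1385
  4091^1974=4290  4091^1975=2730  4091^1976=2419  4091^1977=4948  4091^1978=2467
  4091^1979=6342  4091^1980=6081  4091^1981=3188  4091^1982=1347  4091^1983=6311
  4091^1984=6743
Found 6743 at exponent 1984.

1984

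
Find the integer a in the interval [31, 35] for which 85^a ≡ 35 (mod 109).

32

Compute 85^31 mod 109 = 103, then multiply by 85 repeatedly:
  85^31=103  85^32=35
Found 35 at exponent 32.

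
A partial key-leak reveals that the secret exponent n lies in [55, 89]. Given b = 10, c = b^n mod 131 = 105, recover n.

82

Compute 10^55 mod 131 = 51, then multiply by 10 repeatedly:
  10^55=51  10^56=117  10^57=122  10^58=41  10^59=17
  10^60=39  10^61=128  10^62=101  10^63=93  10^64=13
  10^65=130  10^66=121  10^67=31  10^68=48  10^69=87
  10^70=84  10^71=54  10^72=16  10^73=29  10^74=28
  10^75=18  10^76=49  10^77=97  10^78=53  10^79=6
  10^80=60  10^81=76  10^82=105
Found 105 at exponent 82.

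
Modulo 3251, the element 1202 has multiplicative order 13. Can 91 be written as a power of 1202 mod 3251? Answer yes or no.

no

⟨1202⟩ has order 13; its elements mod 3251 are {1, 93, 522, 1202, 1252, 1360, 2147, 2390, 2447, 2651, 2718, 2942, 3032}.
91 is not in this set.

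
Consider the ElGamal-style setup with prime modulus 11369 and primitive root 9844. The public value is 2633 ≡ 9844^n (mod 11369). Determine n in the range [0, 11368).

3494

Baby-step giant-step with m = ceil(sqrt(11368)) = 107.
Baby table (9844^j mod 11369 for j=0..106):
  0:1  1:9844  2:6349  3:4163  4:6696  5:9331  6:4213  7:10029
  8:8449  9:7721  10:3759  11:8870  12:2360  13:4973  14:10667  15:1864
  16:11019  17:10776  18:6174  19:9551  20:9783  21:8422  22:3420  23:2871
  24:10159  25:3472  26:3154  27:10606  28:3937  29:10276  30:6951  31:7002
  32:8810  33:2908  34:10579  35:11005  36:9388  37:8240  38:8114  39:6991
  40:2847  41:1283  42:10262  43:5563  44:9068  45:7373  46:116  47:5004
  48:8868  49:5410  50:3644  51:2341  52:11210  53:3726  54:2350  55:8854
  56:4022  57:5710  58:904  59:8418  60:9520  61:213  62:4876  63:10795
  64:11306  65:5123  66:9297  67:10587  68:10174  69:3335  70:7437  71:4837
  72:2056  73:2444  74:1932  75:9640  76:10486  77:5033  78:10119  79:7627
  80:10681  81:3252  82:8953  83:844  84:8966  85:3757  86:551  87:1031
  88:8016  89:8644  90:5940  91:2593  92:2087  93:645  94:5478  95:2265
  96:2051  97:10069  98:4294  99:194  100:11113  101:3854  102:423  103:2958
  104:2543  105:10123  106:1527
Giant step factor: 9844^(-107) ≡ 7739 (mod 11369).
Scan 2633·7739^i mod 11369 for i = 0, 1, …:
  i=0: 2633   i=1: 3539   i=2: 400   i=3: 3232
  i=4: 648   i=5: 1143   i=6: 595   i=7: 260
  i=8: 11196   i=9: 2695     …   i=31: 7618
  i=32: 7437
Match at i=32, j=70: n = 32·107 + 70 = 3494.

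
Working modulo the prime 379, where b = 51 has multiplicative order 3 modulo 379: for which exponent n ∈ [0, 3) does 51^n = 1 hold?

0

Successive powers of 51 modulo 379:
  51^0=1
So 51^0 ≡ 1 (mod 379), giving n = 0.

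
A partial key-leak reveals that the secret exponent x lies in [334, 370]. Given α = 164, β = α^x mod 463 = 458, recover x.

338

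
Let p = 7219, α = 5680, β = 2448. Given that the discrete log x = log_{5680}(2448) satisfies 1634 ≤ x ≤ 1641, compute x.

1641

Compute 5680^1634 mod 7219 = 2580, then multiply by 5680 repeatedly:
  5680^1634=2580  5680^1635=7049  5680^1636=1746  5680^1637=5593  5680^1638=4640
  5680^1639=5850  5680^1640=6162  5680^1641=2448
Found 2448 at exponent 1641.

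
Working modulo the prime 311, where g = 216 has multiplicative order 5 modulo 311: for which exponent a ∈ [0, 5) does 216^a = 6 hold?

2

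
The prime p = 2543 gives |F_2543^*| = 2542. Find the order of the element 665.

The order of 665 must divide p − 1 = 2542 = 2 · 31 · 41.
Divisors: 1, 2, 31, 41, 62, 82, 1271, 2542.
Check each in increasing order: 665^1 ≡ 665;  665^2 ≡ 2286;  665^31 ≡ 1019;  665^41 ≡ 308;  665^62 ≡ 817;  665^82 ≡ 773;  665^1271 ≡ 2542;  665^2542 ≡ 1.
Smallest exponent giving 1 is 2542.

2542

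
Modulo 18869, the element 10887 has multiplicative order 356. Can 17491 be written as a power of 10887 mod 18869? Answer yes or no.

no

17491 ∈ ⟨10887⟩ iff 17491^356 ≡ 1 (mod 18869), since |⟨10887⟩| = 356.
17491^356 mod 18869 = 4378.
Since 4378 ≠ 1, 17491 does not lie in the subgroup.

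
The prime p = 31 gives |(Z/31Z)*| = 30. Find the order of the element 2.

5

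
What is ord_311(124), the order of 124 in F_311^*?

310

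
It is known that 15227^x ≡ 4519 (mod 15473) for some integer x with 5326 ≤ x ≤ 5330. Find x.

5326

Compute 15227^5326 mod 15473 = 4519, then multiply by 15227 repeatedly:
  15227^5326=4519
Found 4519 at exponent 5326.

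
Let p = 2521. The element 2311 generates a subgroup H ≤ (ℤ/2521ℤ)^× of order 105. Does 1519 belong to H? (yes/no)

1519 ∈ ⟨2311⟩ iff 1519^105 ≡ 1 (mod 2521), since |⟨2311⟩| = 105.
1519^105 mod 2521 = 1845.
Since 1845 ≠ 1, 1519 does not lie in the subgroup.

no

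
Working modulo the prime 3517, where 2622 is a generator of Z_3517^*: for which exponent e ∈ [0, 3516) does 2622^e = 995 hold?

1506

Baby-step giant-step with m = ceil(sqrt(3516)) = 60.
Baby table (2622^j mod 3517 for j=0..59):
  0:1  1:2622  2:2666  3:1973  4:3216  5:2103  6:2927  7:500
  8:2676  9:57  10:1740  11:731  12:3434  13:428  14:293  15:1540
  16:364  17:1301  18:3249  19:704  20:2980  21:2303  22:3294  23:2633
  24:3372  25:3163  26:300  27:2309  28:1441  29:1044  30:1142  31:1357
  32:2367  33:2286  34:924  35:3032  36:1484  37:1246  38:3236  39:1788
  40:3492  41:1273  42:173  43:3430  44:491  45:180  46:682  47:1568
  48:3440  49:2092  50:2221  51:2827  52:2075  53:3368  54:3226  55:187
  56:1451  57:2645  58:3183  59:3502
Giant step factor: 2622^(-60) ≡ 3156 (mod 3517).
Scan 995·3156^i mod 3517 for i = 0, 1, …:
  i=0: 995   i=1: 3056   i=2: 1122   i=3: 2930
  i=4: 887   i=5: 3357   i=6: 1488   i=7: 933
  i=8: 819   i=9: 3286     …   i=24: 3051
  i=25: 2927
Match at i=25, j=6: e = 25·60 + 6 = 1506.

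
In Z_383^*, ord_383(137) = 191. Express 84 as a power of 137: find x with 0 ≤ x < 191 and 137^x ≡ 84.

164

Baby-step giant-step with m = ceil(sqrt(191)) = 14.
Baby table (137^j mod 383 for j=0..13):
  0:1  1:137  2:2  3:274  4:4  5:165  6:8  7:330
  8:16  9:277  10:32  11:171  12:64  13:342
Giant step factor: 137^(-14) ≡ 3 (mod 383).
Scan 84·3^i mod 383 for i = 0, 1, …:
  i=0: 84   i=1: 252   i=2: 373   i=3: 353
  i=4: 293   i=5: 113   i=6: 339   i=7: 251
  i=8: 370   i=9: 344   i=10: 266   i=11: 32
Match at i=11, j=10: x = 11·14 + 10 = 164.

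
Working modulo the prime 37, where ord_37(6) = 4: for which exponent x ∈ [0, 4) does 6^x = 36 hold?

2

Successive powers of 6 modulo 37:
  6^0=1  6^1=6  6^2=36
So 6^2 ≡ 36 (mod 37), giving x = 2.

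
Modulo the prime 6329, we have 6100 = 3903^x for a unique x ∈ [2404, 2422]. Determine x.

2416

Compute 3903^2404 mod 6329 = 1621, then multiply by 3903 repeatedly:
  3903^2404=1621  3903^2405=4092  3903^2406=3009  3903^2407=3832  3903^2408=869
  3903^2409=5692  3903^2410=1086  3903^2411=4557  3903^2412=1481  3903^2413=1966
  3903^2414=2550  3903^2415=3462  3903^2416=6100
Found 6100 at exponent 2416.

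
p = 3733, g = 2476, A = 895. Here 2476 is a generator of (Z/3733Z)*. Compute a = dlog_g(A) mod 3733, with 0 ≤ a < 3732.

2023

Baby-step giant-step with m = ceil(sqrt(3732)) = 62.
Baby table (2476^j mod 3733 for j=0..61):
  0:1  1:2476  2:990  3:2392  4:2054  5:1358  6:2708  7:540
  8:626  9:781  10:62  11:459  12:1652  13:2717  14:426  15:2070
  16:3644  17:3616  18:1482  19:3626  20:111  21:2327  22:1633  23:469
  24:281  25:1418  26:1948  27:212  28:2292  29:832  30:3149  31:2420
  32:455  33:2947  34:2490  35:2057  36:1320  37:1945  38:250  39:3055
  40:1122  41:720  42:2079  43:3530  44:1327  45:612  46:3447  47:1134
  48:568  49:2760  50:2370  51:3577  52:1976  53:2346  54:148  55:614
  56:933  57:3114  58:1619  59:3135  60:1353  61:1527
Giant step factor: 2476^(-62) ≡ 590 (mod 3733).
Scan 895·590^i mod 3733 for i = 0, 1, …:
  i=0: 895   i=1: 1697   i=2: 786   i=3: 848
  i=4: 98   i=5: 1825   i=6: 1646   i=7: 560
  i=8: 1896   i=9: 2473     …   i=31: 3580
  i=32: 3055
Match at i=32, j=39: a = 32·62 + 39 = 2023.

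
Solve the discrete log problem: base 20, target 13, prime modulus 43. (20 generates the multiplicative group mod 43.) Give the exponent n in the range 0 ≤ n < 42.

Baby-step giant-step with m = ceil(sqrt(42)) = 7.
Baby table (20^j mod 43 for j=0..6):
  0:1  1:20  2:13  3:2  4:40  5:26  6:4
Giant step factor: 20^(-7) ≡ 7 (mod 43).
Scan 13·7^i mod 43 for i = 0, 1, …:
  i=0: 13
Match at i=0, j=2: n = 0·7 + 2 = 2.

2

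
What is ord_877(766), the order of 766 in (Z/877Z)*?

The order of 766 must divide p − 1 = 876 = 2^2 · 3 · 73.
Divisors: 1, 2, 3, 4, 6, 12, 73, 146, 219, 292, 438, 876.
Check each in increasing order: 766^1 ≡ 766;  766^2 ≡ 43;  766^3 ≡ 489;  766^4 ≡ 95;  766^6 ≡ 577;  766^12 ≡ 546;  766^73 ≡ 1.
Smallest exponent giving 1 is 73.

73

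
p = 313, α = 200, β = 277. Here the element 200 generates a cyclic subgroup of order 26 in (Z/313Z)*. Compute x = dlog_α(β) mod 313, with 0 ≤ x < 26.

12

Successive powers of 200 modulo 313:
  200^0=1  200^1=200  200^2=249  200^3=33  200^4=27  200^5=79
  200^6=150  200^7=265  200^8=103  200^9=255  200^10=294  200^11=269
  200^12=277
So 200^12 ≡ 277 (mod 313), giving x = 12.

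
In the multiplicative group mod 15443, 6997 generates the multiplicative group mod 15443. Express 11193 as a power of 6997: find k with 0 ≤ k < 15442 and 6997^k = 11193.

Baby-step giant-step with m = ceil(sqrt(15442)) = 125.
Baby table (6997^j mod 15443 for j=0..124):
  0:1  1:6997  2:3699  3:14878  4:103  5:10313  6:10365  7:3577
  8:10609  9:12115  10:2028  11:13242  12:11717  13:12405  14:8125  15:4942
  16:2297  17:11389  18:2953  19:14850  20:4946  21:14842  22:10742  23:693
  24:15262  25:15312  26:9973  27:9607  28:12243  29:1950  30:7981  31:1169
  32:10146  33:91  34:3564  35:12306  36:10357  37:9373  38:11903  39:1192
  40:1204  41:7953  42:6012  43:14675  44:468  45:680  46:1516  47:13554
  48:1875  49:8268  50:1718  51:6192  52:7809  53:2239  54:7081  55:4613
  56:1291  57:14415  58:3522  59:11849  60:9429  61:2217  62:7577  63:450
  64:13721  65:12149  66:8281  67:21  68:7950  69:464  70:3578  71:2163
  72:371  73:1463  74:13345  75:6587  76:7327  77:11702  78:108  79:14412
  80:13417  81:752  82:11124  83:1908  84:7524  85:241  86:2990  87:11208
  88:2822  89:9380  90:14553  91:11642  92:12692  93:8674  94:988  95:10015
  96:10064  97:13171  98:9106  99:12307  100:1911  101:13072  102:11338  103:1295
  104:11517  105:2875  106:9589  107:9841  108:12583  109:2708  110:14758  111:9828
  112:14280  113:950  114:6660  115:8489  116:3755  117:5192  118:6488  119:9559
  120:690  121:9714  122:4215  123:11668  124:9298
Giant step factor: 6997^(-125) ≡ 14560 (mod 15443).
Scan 11193·14560^i mod 15443 for i = 0, 1, …:
  i=0: 11193   i=1: 101   i=2: 3475   i=3: 4732
  i=4: 6697   i=5: 1218   i=6: 5516   i=7: 9360
  i=8: 12568   i=9: 5973     …   i=69: 9261
  i=70: 7327
Match at i=70, j=76: k = 70·125 + 76 = 8826.

8826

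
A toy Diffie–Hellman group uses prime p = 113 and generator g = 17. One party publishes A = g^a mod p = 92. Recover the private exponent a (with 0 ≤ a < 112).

13

Successive powers of 17 modulo 113:
  17^0=1  17^1=17  17^2=63  17^3=54  17^4=14  17^5=12
  17^6=91  17^7=78  17^8=83  17^9=55  17^10=31  17^11=75
  17^12=32  17^13=92
So 17^13 ≡ 92 (mod 113), giving a = 13.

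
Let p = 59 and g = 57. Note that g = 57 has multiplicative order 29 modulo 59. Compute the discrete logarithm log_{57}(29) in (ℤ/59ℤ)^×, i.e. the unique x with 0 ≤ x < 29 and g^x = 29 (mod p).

28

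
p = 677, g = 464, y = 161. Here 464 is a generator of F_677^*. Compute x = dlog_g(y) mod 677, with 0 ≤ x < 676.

Baby-step giant-step with m = ceil(sqrt(676)) = 26.
Baby table (464^j mod 677 for j=0..25):
  0:1  1:464  2:10  3:578  4:100  5:364  6:323  7:255
  8:522  9:519  10:481  11:451  12:71  13:448  14:33  15:418
  16:330  17:118  18:592  19:503  20:504  21:291  22:301  23:202
  24:302  25:666
Giant step factor: 464^(-26) ≡ 562 (mod 677).
Scan 161·562^i mod 677 for i = 0, 1, …:
  i=0: 161   i=1: 441   i=2: 60   i=3: 547
  i=4: 56   i=5: 330
Match at i=5, j=16: x = 5·26 + 16 = 146.

146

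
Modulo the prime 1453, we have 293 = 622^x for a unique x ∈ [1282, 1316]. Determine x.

1287

Compute 622^1282 mod 1453 = 815, then multiply by 622 repeatedly:
  622^1282=815  622^1283=1286  622^1284=742  622^1285=923  622^1286=171
  622^1287=293
Found 293 at exponent 1287.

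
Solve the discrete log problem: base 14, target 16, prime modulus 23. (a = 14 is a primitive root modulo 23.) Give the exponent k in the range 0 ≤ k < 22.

14

Successive powers of 14 modulo 23:
  14^0=1  14^1=14  14^2=12  14^3=7  14^4=6  14^5=15
  14^6=3  14^7=19  14^8=13  14^9=21  14^10=18  14^11=22
  14^12=9  14^13=11  14^14=16
So 14^14 ≡ 16 (mod 23), giving k = 14.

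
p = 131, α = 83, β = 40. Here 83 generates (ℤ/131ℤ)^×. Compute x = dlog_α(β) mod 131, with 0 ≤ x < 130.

99

Baby-step giant-step with m = ceil(sqrt(130)) = 12.
Baby table (83^j mod 131 for j=0..11):
  0:1  1:83  2:77  3:103  4:34  5:71  6:129  7:96
  8:108  9:56  10:63  11:120
Giant step factor: 83^(-12) ≡ 33 (mod 131).
Scan 40·33^i mod 131 for i = 0, 1, …:
  i=0: 40   i=1: 10   i=2: 68   i=3: 17
  i=4: 37   i=5: 42   i=6: 76   i=7: 19
  i=8: 103
Match at i=8, j=3: x = 8·12 + 3 = 99.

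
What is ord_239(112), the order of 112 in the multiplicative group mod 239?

238

The order of 112 must divide p − 1 = 238 = 2 · 7 · 17.
Divisors: 1, 2, 7, 14, 17, 34, 119, 238.
Check each in increasing order: 112^1 ≡ 112;  112^2 ≡ 116;  112^7 ≡ 217;  112^14 ≡ 6;  112^17 ≡ 38;  112^34 ≡ 10;  112^119 ≡ 238;  112^238 ≡ 1.
Smallest exponent giving 1 is 238.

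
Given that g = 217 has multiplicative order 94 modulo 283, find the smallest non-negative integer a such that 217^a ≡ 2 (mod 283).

Baby-step giant-step with m = ceil(sqrt(94)) = 10.
Baby table (217^j mod 283 for j=0..9):
  0:1  1:217  2:111  3:32  4:152  5:156  6:175  7:53
  8:181  9:223
Giant step factor: 217^(-10) ≡ 141 (mod 283).
Scan 2·141^i mod 283 for i = 0, 1, …:
  i=0: 2   i=1: 282   i=2: 142   i=3: 212
  i=4: 177   i=5: 53
Match at i=5, j=7: a = 5·10 + 7 = 57.

57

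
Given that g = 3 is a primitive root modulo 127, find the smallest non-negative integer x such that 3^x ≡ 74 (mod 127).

44

Baby-step giant-step with m = ceil(sqrt(126)) = 12.
Baby table (3^j mod 127 for j=0..11):
  0:1  1:3  2:9  3:27  4:81  5:116  6:94  7:28
  8:84  9:125  10:121  11:109
Giant step factor: 3^(-12) ≡ 87 (mod 127).
Scan 74·87^i mod 127 for i = 0, 1, …:
  i=0: 74   i=1: 88   i=2: 36   i=3: 84
Match at i=3, j=8: x = 3·12 + 8 = 44.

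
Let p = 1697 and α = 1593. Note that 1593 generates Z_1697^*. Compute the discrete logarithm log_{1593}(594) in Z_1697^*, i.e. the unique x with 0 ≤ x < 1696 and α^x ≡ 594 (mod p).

765

Baby-step giant-step with m = ceil(sqrt(1696)) = 42.
Baby table (1593^j mod 1697 for j=0..41):
  0:1  1:1593  2:634  3:247  4:1464  5:474  6:1614  7:147
  8:1682  9:1560  10:672  11:1386  12:101  13:1375  14:1245  15:1189
  16:225  17:358  18:102  19:1271  20:182  21:1436  22:1689  23:832
  24:19  25:1418  26:167  27:1299  28:664  29:521  30:120  31:1096
  32:1412  33:791  34:889  35:879  36:222  37:670  38:1594  39:530
  40:881  41:14
Giant step factor: 1593^(-42) ≡ 169 (mod 1697).
Scan 594·169^i mod 1697 for i = 0, 1, …:
  i=0: 594   i=1: 263   i=2: 325   i=3: 621
  i=4: 1432   i=5: 1034   i=6: 1652   i=7: 880
  i=8: 1081   i=9: 1110     …   i=17: 923
  i=18: 1560
Match at i=18, j=9: x = 18·42 + 9 = 765.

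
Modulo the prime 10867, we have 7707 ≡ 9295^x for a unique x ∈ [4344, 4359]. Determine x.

4346

Compute 9295^4344 mod 10867 = 2123, then multiply by 9295 repeatedly:
  9295^4344=2123  9295^4345=9680  9295^4346=7707
Found 7707 at exponent 4346.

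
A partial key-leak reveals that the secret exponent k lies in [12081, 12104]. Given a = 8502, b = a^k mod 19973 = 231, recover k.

12094

Compute 8502^12081 mod 19973 = 5915, then multiply by 8502 repeatedly:
  8502^12081=5915  8502^12082=17289  8502^12083=9771  8502^12084=5335  8502^12085=19460
  8502^12086=12561  8502^12087=17964  8502^12088=16370  8502^12089=5876  8502^12090=5279
  8502^12091=2727  8502^12092=16274  8502^12093=8577  8502^12094=231
Found 231 at exponent 12094.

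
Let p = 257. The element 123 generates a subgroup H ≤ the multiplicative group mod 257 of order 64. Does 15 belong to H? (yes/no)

yes

15 ∈ ⟨123⟩ iff 15^64 ≡ 1 (mod 257), since |⟨123⟩| = 64.
15^64 mod 257 = 1.
Since 1 = 1, 15 lies in the subgroup.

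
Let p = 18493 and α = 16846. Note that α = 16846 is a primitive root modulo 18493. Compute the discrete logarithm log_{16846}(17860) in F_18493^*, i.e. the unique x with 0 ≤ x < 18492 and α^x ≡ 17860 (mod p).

Baby-step giant-step with m = ceil(sqrt(18492)) = 136.
Baby table (16846^j mod 18493 for j=0..135):
  0:1  1:16846  2:12631  3:1368  4:3050  5:6746  6:3631  7:11475
  8:521  9:11084  10:15736  11:9994  12:17145  13:996  14:5465  15:5236
  16:12539  17:4948  18:6057  19:10341  20:426  21:1112  22:17836  23:9485
  24:4790  25:7381  26:11887  27:6198  28:30  29:6069  30:9070  31:4054
  32:17528  33:17450  34:16465  35:11376  36:15630  37:18139  38:9755  39:3932
  40:15039  41:11387  42:16006  43:9136  44:6310  45:496  46:15273  47:14342
  48:12780  49:14867  50:17276  51:7155  52:14249  53:18007  54:5243  55:1010
  56:900  57:15633  58:13198  59:10662  60:8036  61:5696  62:13132  63:8406
  64:6575  65:7873  66:15255  67:7002  68:7338  69:8736  70:17855  71:15178
  72:4370  73:14880  74:14358  75:4921  76:13540  77:2178  78:476  79:11227
  80:2131  81:3913  82:9346  83:11807  84:8507  85:6665  86:7587  87:5479
  88:671  89:4443  90:5607  91:11771  92:12320  93:14274  94:13818  95:6637
  96:16717  97:3178  98:17846  99:11508  100:1649  101:2568  102:5401  103:18179
  104:17847  105:9861  106:14280  107:3936  108:8451  109:6432  110:2985  111:2843
  112:14801  113:15020  114:5694  115:16426  116:1637  117:3839  118:1773  119:1763
  120:18233  121:2881  122:7694  123:14180  124:2199  125:2875  126:17576  127:12366
  128:12484  129:3068  130:14086  131:9073  132:17606  133:18435  134:3061  135:7122
Giant step factor: 16846^(-136) ≡ 389 (mod 18493).
Scan 17860·389^i mod 18493 for i = 0, 1, …:
  i=0: 17860   i=1: 12665   i=2: 7547   i=3: 13889
  i=4: 2865   i=5: 4905   i=6: 3266   i=7: 12950
  i=8: 7454   i=9: 14698     …   i=102: 4383
  i=103: 3631
Match at i=103, j=6: x = 103·136 + 6 = 14014.

14014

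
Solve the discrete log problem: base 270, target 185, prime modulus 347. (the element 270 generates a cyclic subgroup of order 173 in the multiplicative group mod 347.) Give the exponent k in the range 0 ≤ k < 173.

Baby-step giant-step with m = ceil(sqrt(173)) = 14.
Baby table (270^j mod 347 for j=0..13):
  0:1  1:270  2:30  3:119  4:206  5:100  6:281  7:224
  8:102  9:127  10:284  11:340  12:192  13:137
Giant step factor: 270^(-14) ≡ 342 (mod 347).
Scan 185·342^i mod 347 for i = 0, 1, …:
  i=0: 185   i=1: 116   i=2: 114   i=3: 124
  i=4: 74   i=5: 324   i=6: 115   i=7: 119
Match at i=7, j=3: k = 7·14 + 3 = 101.

101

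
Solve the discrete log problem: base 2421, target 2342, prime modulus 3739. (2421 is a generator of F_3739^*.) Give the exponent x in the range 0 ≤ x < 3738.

Baby-step giant-step with m = ceil(sqrt(3738)) = 62.
Baby table (2421^j mod 3739 for j=0..61):
  0:1  1:2421  2:2228  3:2350  4:2331  5:1200  6:3736  7:215
  8:794  9:428  10:485  11:139  12:9  13:3094  14:1357  15:2455
  16:2284  17:3322  18:3712  19:1935  20:3407  21:113  22:626  23:1251
  24:81  25:1673  26:996  27:3400  28:1861  29:3725  30:3496  31:2459
  32:751  33:1017  34:1895  35:42  36:729  37:101  38:1486  39:688
  40:1793  41:3613  42:1552  43:3436  44:3020  45:1675  46:2099  47:378
  48:2822  49:909  50:2157  51:2453  52:1181  53:2605  54:2751  55:1012
  56:1007  57:119  58:196  59:3402  60:2964  61:703
Giant step factor: 2421^(-62) ≡ 276 (mod 3739).
Scan 2342·276^i mod 3739 for i = 0, 1, …:
  i=0: 2342   i=1: 3284   i=2: 1546   i=3: 450
  i=4: 813   i=5: 48   i=6: 2031   i=7: 3445
  i=8: 1114   i=9: 866     …   i=24: 1101
  i=25: 1017
Match at i=25, j=33: x = 25·62 + 33 = 1583.

1583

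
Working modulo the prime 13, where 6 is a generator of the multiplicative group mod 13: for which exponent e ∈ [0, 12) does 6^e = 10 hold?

Successive powers of 6 modulo 13:
  6^0=1  6^1=6  6^2=10
So 6^2 ≡ 10 (mod 13), giving e = 2.

2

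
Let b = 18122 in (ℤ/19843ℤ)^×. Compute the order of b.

3307

The order of 18122 must divide p − 1 = 19842 = 2 · 3 · 3307.
Divisors: 1, 2, 3, 6, 3307, 6614, 9921, 19842.
Check each in increasing order: 18122^1 ≡ 18122;  18122^2 ≡ 5234;  18122^3 ≡ 1008;  18122^6 ≡ 4071;  18122^3307 ≡ 1.
Smallest exponent giving 1 is 3307.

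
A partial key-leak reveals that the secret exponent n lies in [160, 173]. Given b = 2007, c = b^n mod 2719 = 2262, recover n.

168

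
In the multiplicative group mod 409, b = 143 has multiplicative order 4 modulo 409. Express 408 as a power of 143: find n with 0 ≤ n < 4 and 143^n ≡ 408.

2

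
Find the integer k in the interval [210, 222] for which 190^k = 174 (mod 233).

217

Compute 190^210 mod 233 = 36, then multiply by 190 repeatedly:
  190^210=36  190^211=83  190^212=159  190^213=153  190^214=178
  190^215=35  190^216=126  190^217=174
Found 174 at exponent 217.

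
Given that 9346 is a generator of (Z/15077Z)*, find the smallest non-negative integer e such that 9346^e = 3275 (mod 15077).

Baby-step giant-step with m = ceil(sqrt(15076)) = 123.
Baby table (9346^j mod 15077 for j=0..122):
  0:1  1:9346  2:6655  3:5005  4:7876  5:3182  6:7128  7:8102
  8:4598  9:3458  10:8457  11:5488  12:13971  13:6146  14:12223  15:12806
  16:3650  17:8726  18:1703  19:10003  20:10638  21:5010  22:9375  23:6303
  24:1999  25:2251  26:5431  27:8944  28:3736  29:13401  30:1107  31:3200
  32:9509  33:7276  34:4226  35:9533  36:5425  37:13176  38:9037  39:13525
  40:14159  41:14262  42:11972  43:3895  44:6792  45:3862  46:14991  47:10402
  48:596  49:6803  50:1129  51:12811  52:5149  53:11847  54:11651  55:4152
  56:11471  57:10496  58:4654  59:14216  60:4212  61:14382  62:2717  63:3414
  64:4312  65:14208  66:4829  67:6373  68:7908  69:714  70:9010  71:2415
  72:321  73:14820  74:10398  75:8443  76:10337  77:11263  78:11461  79:7498
  80:13489  81:9397  82:837  83:12716  84:6822  85:12856  86:3563  87:9782
  88:10721  89:11801  90:3891  91:14639  92:7396  93:10048  94:9052  95:2945
  96:8445  97:13952  98:9496  99:6394  100:8173  101:4776  102:8576  103:1964
  104:6835  105:13738  106:14693  107:14539  108:7570  109:7936  110:6093  111:14426
  112:6862  113:9771  114:13454  115:13981  116:9144  117:3388  118:2548  119:7025
  120:10392  121:12675  122:561
Giant step factor: 9346^(-123) ≡ 9655 (mod 15077).
Scan 3275·9655^i mod 15077 for i = 0, 1, …:
  i=0: 3275   i=1: 3656   i=2: 3423   i=3: 281
  i=4: 14272   i=5: 7457   i=6: 4660   i=7: 2532
  i=8: 6643   i=9: 607     …   i=73: 10338
  i=74: 3650
Match at i=74, j=16: e = 74·123 + 16 = 9118.

9118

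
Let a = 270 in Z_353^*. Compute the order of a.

88

The order of 270 must divide p − 1 = 352 = 2^5 · 11.
Divisors: 1, 2, 4, 8, 11, 16, 22, 32, 44, 88, 176, 352.
Check each in increasing order: 270^1 ≡ 270;  270^2 ≡ 182;  270^4 ≡ 295;  270^8 ≡ 187;  270^11 ≡ 237;  270^16 ≡ 22;  270^22 ≡ 42;  270^32 ≡ 131;  270^44 ≡ 352;  270^88 ≡ 1.
Smallest exponent giving 1 is 88.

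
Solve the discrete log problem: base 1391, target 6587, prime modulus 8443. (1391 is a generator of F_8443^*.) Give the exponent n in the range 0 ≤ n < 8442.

7689

Baby-step giant-step with m = ceil(sqrt(8442)) = 92.
Baby table (1391^j mod 8443 for j=0..91):
  0:1  1:1391  2:1434  3:2146  4:4707  5:4112  6:3881  7:3394
  8:1417  9:3828  10:5658  11:1402  12:8292  13:1034  14:2984  15:5231
  16:6898  17:3870  18:4979  19:2529  20:5551  21:4539  22:6828  23:7816
  24:5915  25:4283  26:5338  27:3761  28:5334  29:6640  30:8041  31:6499
  32:6099  33:6937  34:7461  35:1804  36:1793  37:3378  38:4490  39:6213
  40:5094  41:2077  42:1601  43:6482  44:7781  45:7888  46:4751  47:6215
  48:7876  49:4945  50:5893  51:7453  52:7562  53:7207  54:3096  55:606
  56:7089  57:7818  58:254  59:7151  60:1187  61:4732  62:5115  63:5959
  64:6386  65:890  66:5312  67:1367  68:1822  69:1502  70:3861  71:903
  72:6509  73:3123  74:4391  75:3592  76:6659  77:698  78:8416  79:4658
  80:3497  81:1159  82:7999  83:7178  84:4972  85:1235  86:3956  87:6403
  88:7651  89:4361  90:4077  91:5854
Giant step factor: 1391^(-92) ≡ 4016 (mod 8443).
Scan 6587·4016^i mod 8443 for i = 0, 1, …:
  i=0: 6587   i=1: 1473   i=2: 5468   i=3: 7688
  i=4: 7400   i=5: 7483   i=6: 3091   i=7: 2246
  i=8: 2812   i=9: 4701     …   i=82: 5306
  i=83: 7207
Match at i=83, j=53: n = 83·92 + 53 = 7689.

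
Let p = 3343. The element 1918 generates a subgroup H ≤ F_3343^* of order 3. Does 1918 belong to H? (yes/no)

yes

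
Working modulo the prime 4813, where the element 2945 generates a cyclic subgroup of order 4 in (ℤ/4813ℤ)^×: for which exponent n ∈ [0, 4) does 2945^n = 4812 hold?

Successive powers of 2945 modulo 4813:
  2945^0=1  2945^1=2945  2945^2=4812
So 2945^2 ≡ 4812 (mod 4813), giving n = 2.

2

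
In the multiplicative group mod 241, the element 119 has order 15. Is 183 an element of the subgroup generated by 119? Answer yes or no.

yes

⟨119⟩ has order 15; its elements mod 241 are {1, 15, 24, 54, 87, 91, 94, 98, 100, 119, 160, 183, 205, 225, 231}.
183 is in this set.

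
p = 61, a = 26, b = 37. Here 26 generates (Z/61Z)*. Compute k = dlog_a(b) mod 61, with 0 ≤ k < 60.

39

Baby-step giant-step with m = ceil(sqrt(60)) = 8.
Baby table (26^j mod 61 for j=0..7):
  0:1  1:26  2:5  3:8  4:25  5:40  6:3  7:17
Giant step factor: 26^(-8) ≡ 57 (mod 61).
Scan 37·57^i mod 61 for i = 0, 1, …:
  i=0: 37   i=1: 35   i=2: 43   i=3: 11
  i=4: 17
Match at i=4, j=7: k = 4·8 + 7 = 39.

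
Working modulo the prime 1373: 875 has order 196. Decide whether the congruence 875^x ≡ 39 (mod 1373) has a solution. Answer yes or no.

no

39 ∈ ⟨875⟩ iff 39^196 ≡ 1 (mod 1373), since |⟨875⟩| = 196.
39^196 mod 1373 = 428.
Since 428 ≠ 1, 39 does not lie in the subgroup.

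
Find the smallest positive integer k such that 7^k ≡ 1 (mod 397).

The order of 7 must divide p − 1 = 396 = 2^2 · 3^2 · 11.
Divisors: 1, 2, 3, 4, 6, 9, 11, 12, 18, 22, 33, 36, 44, 66, 99, 132, 198, 396.
Check each in increasing order: 7^1 ≡ 7;  7^2 ≡ 49;  7^3 ≡ 343;  7^4 ≡ 19;  7^6 ≡ 137;  7^9 ≡ 145;  7^11 ≡ 356;  7^12 ≡ 110;  7^18 ≡ 381;  7^22 ≡ 93;  7^33 ≡ 157;  7^36 ≡ 256;  7^44 ≡ 312;  7^66 ≡ 35;  7^99 ≡ 334;  7^132 ≡ 34;  7^198 ≡ 396;  7^396 ≡ 1.
Smallest exponent giving 1 is 396.

396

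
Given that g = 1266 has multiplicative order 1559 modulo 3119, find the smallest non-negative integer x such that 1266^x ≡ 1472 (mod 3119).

Baby-step giant-step with m = ceil(sqrt(1559)) = 40.
Baby table (1266^j mod 3119 for j=0..39):
  0:1  1:1266  2:2709  3:1813  4:2793  5:2111  6:2662  7:1572
  8:230  9:1113  10:2389  11:2163  12:2995  13:2085  14:936  15:2875
  16:2996  17:232  18:526  19:1569  20:2670  21:2343  22:69  23:22
  24:2900  25:337  26:2458  27:2185  28:2776  29:2422  30:275  31:1941
  32:2653  33:2654  34:801  35:391  36:2204  37:1878  38:870  39:413
Giant step factor: 1266^(-40) ≡ 1565 (mod 3119).
Scan 1472·1565^i mod 3119 for i = 0, 1, …:
  i=0: 1472   i=1: 1858   i=2: 862   i=3: 1622
  i=4: 2683   i=5: 721   i=6: 2406   i=7: 757
  i=8: 2604   i=9: 1846   i=10: 796   i=11: 1259
  i=12: 2246   i=13: 2996
Match at i=13, j=16: x = 13·40 + 16 = 536.

536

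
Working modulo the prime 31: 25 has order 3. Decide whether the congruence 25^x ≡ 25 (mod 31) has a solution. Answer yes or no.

⟨25⟩ has order 3; its elements mod 31 are {1, 5, 25}.
25 is in this set.

yes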